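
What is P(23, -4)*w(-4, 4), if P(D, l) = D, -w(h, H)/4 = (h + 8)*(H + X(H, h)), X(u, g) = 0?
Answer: -1472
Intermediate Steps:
w(h, H) = -4*H*(8 + h) (w(h, H) = -4*(h + 8)*(H + 0) = -4*(8 + h)*H = -4*H*(8 + h))
P(23, -4)*w(-4, 4) = 23*(4*4*(-8 - 1*(-4))) = 23*(4*4*(-8 + 4)) = 23*(4*4*(-4)) = 23*(-64) = -1472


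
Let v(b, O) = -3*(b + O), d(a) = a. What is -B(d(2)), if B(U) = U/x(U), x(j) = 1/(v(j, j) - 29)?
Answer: 82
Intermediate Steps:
v(b, O) = -3*O - 3*b (v(b, O) = -3*(O + b) = -3*O - 3*b)
x(j) = 1/(-29 - 6*j) (x(j) = 1/((-3*j - 3*j) - 29) = 1/(-6*j - 29) = 1/(-29 - 6*j))
B(U) = U*(-29 - 6*U) (B(U) = U/((-1/(29 + 6*U))) = U*(-29 - 6*U))
-B(d(2)) = -(-1)*2*(29 + 6*2) = -(-1)*2*(29 + 12) = -(-1)*2*41 = -1*(-82) = 82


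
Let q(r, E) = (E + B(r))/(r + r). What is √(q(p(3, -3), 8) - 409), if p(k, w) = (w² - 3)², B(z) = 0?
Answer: 4*I*√230/3 ≈ 20.221*I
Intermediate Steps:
p(k, w) = (-3 + w²)²
q(r, E) = E/(2*r) (q(r, E) = (E + 0)/(r + r) = E/((2*r)) = E*(1/(2*r)) = E/(2*r))
√(q(p(3, -3), 8) - 409) = √((½)*8/(-3 + (-3)²)² - 409) = √((½)*8/(-3 + 9)² - 409) = √((½)*8/6² - 409) = √((½)*8/36 - 409) = √((½)*8*(1/36) - 409) = √(⅑ - 409) = √(-3680/9) = 4*I*√230/3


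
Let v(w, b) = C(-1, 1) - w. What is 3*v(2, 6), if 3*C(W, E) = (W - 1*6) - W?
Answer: -12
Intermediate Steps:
C(W, E) = -2 (C(W, E) = ((W - 1*6) - W)/3 = ((W - 6) - W)/3 = ((-6 + W) - W)/3 = (1/3)*(-6) = -2)
v(w, b) = -2 - w
3*v(2, 6) = 3*(-2 - 1*2) = 3*(-2 - 2) = 3*(-4) = -12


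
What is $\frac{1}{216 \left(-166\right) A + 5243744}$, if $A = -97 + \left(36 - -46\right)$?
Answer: $\frac{1}{5781584} \approx 1.7296 \cdot 10^{-7}$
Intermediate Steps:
$A = -15$ ($A = -97 + \left(36 + 46\right) = -97 + 82 = -15$)
$\frac{1}{216 \left(-166\right) A + 5243744} = \frac{1}{216 \left(-166\right) \left(-15\right) + 5243744} = \frac{1}{\left(-35856\right) \left(-15\right) + 5243744} = \frac{1}{537840 + 5243744} = \frac{1}{5781584}$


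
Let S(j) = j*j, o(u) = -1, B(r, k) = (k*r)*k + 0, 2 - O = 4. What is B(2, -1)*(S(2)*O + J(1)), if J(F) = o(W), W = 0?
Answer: -18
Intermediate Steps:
O = -2 (O = 2 - 1*4 = 2 - 4 = -2)
B(r, k) = r*k² (B(r, k) = r*k² + 0 = r*k²)
J(F) = -1
S(j) = j²
B(2, -1)*(S(2)*O + J(1)) = (2*(-1)²)*(2²*(-2) - 1) = (2*1)*(4*(-2) - 1) = 2*(-8 - 1) = 2*(-9) = -18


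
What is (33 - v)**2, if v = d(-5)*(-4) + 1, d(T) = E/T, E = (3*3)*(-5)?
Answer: 4624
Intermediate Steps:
E = -45 (E = 9*(-5) = -45)
d(T) = -45/T
v = -35 (v = -45/(-5)*(-4) + 1 = -45*(-1/5)*(-4) + 1 = 9*(-4) + 1 = -36 + 1 = -35)
(33 - v)**2 = (33 - 1*(-35))**2 = (33 + 35)**2 = 68**2 = 4624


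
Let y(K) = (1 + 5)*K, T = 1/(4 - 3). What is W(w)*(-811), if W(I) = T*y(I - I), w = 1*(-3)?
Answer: 0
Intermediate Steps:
T = 1 (T = 1/1 = 1)
w = -3
y(K) = 6*K
W(I) = 0 (W(I) = 1*(6*(I - I)) = 1*(6*0) = 1*0 = 0)
W(w)*(-811) = 0*(-811) = 0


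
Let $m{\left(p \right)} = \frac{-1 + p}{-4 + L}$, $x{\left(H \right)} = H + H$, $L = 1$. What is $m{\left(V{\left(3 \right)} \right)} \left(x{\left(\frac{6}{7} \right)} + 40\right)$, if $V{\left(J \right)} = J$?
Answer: $- \frac{584}{21} \approx -27.81$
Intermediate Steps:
$x{\left(H \right)} = 2 H$
$m{\left(p \right)} = \frac{1}{3} - \frac{p}{3}$ ($m{\left(p \right)} = \frac{-1 + p}{-4 + 1} = \frac{-1 + p}{-3} = \left(-1 + p\right) \left(- \frac{1}{3}\right) = \frac{1}{3} - \frac{p}{3}$)
$m{\left(V{\left(3 \right)} \right)} \left(x{\left(\frac{6}{7} \right)} + 40\right) = \left(\frac{1}{3} - 1\right) \left(2 \cdot \frac{6}{7} + 40\right) = \left(\frac{1}{3} - 1\right) \left(2 \cdot 6 \cdot \frac{1}{7} + 40\right) = - \frac{2 \left(2 \cdot \frac{6}{7} + 40\right)}{3} = - \frac{2 \left(\frac{12}{7} + 40\right)}{3} = \left(- \frac{2}{3}\right) \frac{292}{7} = - \frac{584}{21}$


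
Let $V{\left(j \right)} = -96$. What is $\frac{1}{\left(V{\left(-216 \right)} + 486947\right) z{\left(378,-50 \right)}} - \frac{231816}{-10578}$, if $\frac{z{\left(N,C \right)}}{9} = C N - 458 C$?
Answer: $\frac{677159108497763}{30899459268000} \approx 21.915$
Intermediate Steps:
$z{\left(N,C \right)} = - 4122 C + 9 C N$ ($z{\left(N,C \right)} = 9 \left(C N - 458 C\right) = 9 \left(- 458 C + C N\right) = - 4122 C + 9 C N$)
$\frac{1}{\left(V{\left(-216 \right)} + 486947\right) z{\left(378,-50 \right)}} - \frac{231816}{-10578} = \frac{1}{\left(-96 + 486947\right) 9 \left(-50\right) \left(-458 + 378\right)} - \frac{231816}{-10578} = \frac{1}{486851 \cdot 9 \left(-50\right) \left(-80\right)} - - \frac{38636}{1763} = \frac{1}{486851 \cdot 36000} + \frac{38636}{1763} = \frac{1}{486851} \cdot \frac{1}{36000} + \frac{38636}{1763} = \frac{1}{17526636000} + \frac{38636}{1763} = \frac{677159108497763}{30899459268000}$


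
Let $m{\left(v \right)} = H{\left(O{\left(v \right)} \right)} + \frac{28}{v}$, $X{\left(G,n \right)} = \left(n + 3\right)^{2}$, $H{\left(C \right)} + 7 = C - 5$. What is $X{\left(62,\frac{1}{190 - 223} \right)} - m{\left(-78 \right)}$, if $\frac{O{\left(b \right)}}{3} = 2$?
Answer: $\frac{214876}{14157} \approx 15.178$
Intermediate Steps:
$O{\left(b \right)} = 6$ ($O{\left(b \right)} = 3 \cdot 2 = 6$)
$H{\left(C \right)} = -12 + C$ ($H{\left(C \right)} = -7 + \left(C - 5\right) = -7 + \left(-5 + C\right) = -12 + C$)
$X{\left(G,n \right)} = \left(3 + n\right)^{2}$
$m{\left(v \right)} = -6 + \frac{28}{v}$ ($m{\left(v \right)} = \left(-12 + 6\right) + \frac{28}{v} = -6 + \frac{28}{v}$)
$X{\left(62,\frac{1}{190 - 223} \right)} - m{\left(-78 \right)} = \left(3 + \frac{1}{190 - 223}\right)^{2} - \left(-6 + \frac{28}{-78}\right) = \left(3 + \frac{1}{-33}\right)^{2} - \left(-6 + 28 \left(- \frac{1}{78}\right)\right) = \left(3 - \frac{1}{33}\right)^{2} - \left(-6 - \frac{14}{39}\right) = \left(\frac{98}{33}\right)^{2} - - \frac{248}{39} = \frac{9604}{1089} + \frac{248}{39} = \frac{214876}{14157}$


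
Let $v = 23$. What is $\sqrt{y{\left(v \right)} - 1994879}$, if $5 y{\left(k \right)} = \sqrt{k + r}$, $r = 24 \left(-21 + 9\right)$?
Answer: $\frac{\sqrt{-49871975 + 5 i \sqrt{265}}}{5} \approx 0.0011526 + 1412.4 i$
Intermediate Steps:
$r = -288$ ($r = 24 \left(-12\right) = -288$)
$y{\left(k \right)} = \frac{\sqrt{-288 + k}}{5}$ ($y{\left(k \right)} = \frac{\sqrt{k - 288}}{5} = \frac{\sqrt{-288 + k}}{5}$)
$\sqrt{y{\left(v \right)} - 1994879} = \sqrt{\frac{\sqrt{-288 + 23}}{5} - 1994879} = \sqrt{\frac{\sqrt{-265}}{5} - 1994879} = \sqrt{\frac{i \sqrt{265}}{5} - 1994879} = \sqrt{-1994879 + \frac{i \sqrt{265}}{5}}$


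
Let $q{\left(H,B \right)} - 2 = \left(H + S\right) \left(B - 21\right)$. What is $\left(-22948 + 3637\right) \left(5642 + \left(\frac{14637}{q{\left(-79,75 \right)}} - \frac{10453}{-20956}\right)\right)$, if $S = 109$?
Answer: $- \frac{1854810286685451}{16995316} \approx -1.0914 \cdot 10^{8}$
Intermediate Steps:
$q{\left(H,B \right)} = 2 + \left(-21 + B\right) \left(109 + H\right)$ ($q{\left(H,B \right)} = 2 + \left(H + 109\right) \left(B - 21\right) = 2 + \left(109 + H\right) \left(-21 + B\right) = 2 + \left(-21 + B\right) \left(109 + H\right)$)
$\left(-22948 + 3637\right) \left(5642 + \left(\frac{14637}{q{\left(-79,75 \right)}} - \frac{10453}{-20956}\right)\right) = \left(-22948 + 3637\right) \left(5642 - \left(- \frac{10453}{20956} - \frac{14637}{-2287 - -1659 + 109 \cdot 75 + 75 \left(-79\right)}\right)\right) = - 19311 \left(5642 - \left(- \frac{10453}{20956} - \frac{14637}{-2287 + 1659 + 8175 - 5925}\right)\right) = - 19311 \left(5642 + \left(\frac{14637}{1622} + \frac{10453}{20956}\right)\right) = - 19311 \left(5642 + \frac{161843869}{16995316}\right) = \left(-19311\right) \frac{96049416741}{16995316} = - \frac{1854810286685451}{16995316}$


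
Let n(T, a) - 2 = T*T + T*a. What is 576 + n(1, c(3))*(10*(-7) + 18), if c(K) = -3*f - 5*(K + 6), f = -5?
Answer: 1980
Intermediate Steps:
c(K) = -15 - 5*K (c(K) = -3*(-5) - 5*(K + 6) = 15 - 5*(6 + K) = 15 + (-30 - 5*K) = -15 - 5*K)
n(T, a) = 2 + T² + T*a (n(T, a) = 2 + (T*T + T*a) = 2 + (T² + T*a) = 2 + T² + T*a)
576 + n(1, c(3))*(10*(-7) + 18) = 576 + (2 + 1² + 1*(-15 - 5*3))*(10*(-7) + 18) = 576 + (2 + 1 + 1*(-15 - 15))*(-70 + 18) = 576 + (2 + 1 + 1*(-30))*(-52) = 576 + (2 + 1 - 30)*(-52) = 576 - 27*(-52) = 576 + 1404 = 1980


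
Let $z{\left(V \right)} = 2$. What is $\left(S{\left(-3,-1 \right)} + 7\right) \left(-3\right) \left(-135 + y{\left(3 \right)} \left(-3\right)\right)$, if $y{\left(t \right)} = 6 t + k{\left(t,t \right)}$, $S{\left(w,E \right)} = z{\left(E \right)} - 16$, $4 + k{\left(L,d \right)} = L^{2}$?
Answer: $-4284$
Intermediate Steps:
$k{\left(L,d \right)} = -4 + L^{2}$
$S{\left(w,E \right)} = -14$ ($S{\left(w,E \right)} = 2 - 16 = -14$)
$y{\left(t \right)} = -4 + t^{2} + 6 t$ ($y{\left(t \right)} = 6 t + \left(-4 + t^{2}\right) = -4 + t^{2} + 6 t$)
$\left(S{\left(-3,-1 \right)} + 7\right) \left(-3\right) \left(-135 + y{\left(3 \right)} \left(-3\right)\right) = \left(-14 + 7\right) \left(-3\right) \left(-135 + \left(-4 + 3^{2} + 6 \cdot 3\right) \left(-3\right)\right) = \left(-7\right) \left(-3\right) \left(-135 + \left(-4 + 9 + 18\right) \left(-3\right)\right) = 21 \left(-135 + 23 \left(-3\right)\right) = 21 \left(-135 - 69\right) = 21 \left(-204\right) = -4284$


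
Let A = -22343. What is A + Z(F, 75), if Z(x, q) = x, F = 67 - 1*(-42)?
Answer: -22234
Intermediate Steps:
F = 109 (F = 67 + 42 = 109)
A + Z(F, 75) = -22343 + 109 = -22234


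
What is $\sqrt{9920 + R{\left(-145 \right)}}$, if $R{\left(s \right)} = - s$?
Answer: $\sqrt{10065} \approx 100.32$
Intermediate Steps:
$\sqrt{9920 + R{\left(-145 \right)}} = \sqrt{9920 - -145} = \sqrt{9920 + 145} = \sqrt{10065}$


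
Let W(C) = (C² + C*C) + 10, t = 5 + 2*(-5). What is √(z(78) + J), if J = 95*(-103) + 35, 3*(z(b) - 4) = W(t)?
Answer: I*√9726 ≈ 98.62*I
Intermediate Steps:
t = -5 (t = 5 - 10 = -5)
W(C) = 10 + 2*C² (W(C) = (C² + C²) + 10 = 2*C² + 10 = 10 + 2*C²)
z(b) = 24 (z(b) = 4 + (10 + 2*(-5)²)/3 = 4 + (10 + 2*25)/3 = 4 + (10 + 50)/3 = 4 + (⅓)*60 = 4 + 20 = 24)
J = -9750 (J = -9785 + 35 = -9750)
√(z(78) + J) = √(24 - 9750) = √(-9726) = I*√9726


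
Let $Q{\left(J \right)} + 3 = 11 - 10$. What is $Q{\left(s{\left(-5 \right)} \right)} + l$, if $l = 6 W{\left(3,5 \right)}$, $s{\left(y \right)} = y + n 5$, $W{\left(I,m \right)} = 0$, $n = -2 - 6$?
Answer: $-2$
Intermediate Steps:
$n = -8$ ($n = -2 - 6 = -8$)
$s{\left(y \right)} = -40 + y$ ($s{\left(y \right)} = y - 40 = -40 + y$)
$Q{\left(J \right)} = -2$ ($Q{\left(J \right)} = -3 + \left(11 - 10\right) = -3 + 1 = -2$)
$l = 0$ ($l = 6 \cdot 0 = 0$)
$Q{\left(s{\left(-5 \right)} \right)} + l = -2 + 0 = -2$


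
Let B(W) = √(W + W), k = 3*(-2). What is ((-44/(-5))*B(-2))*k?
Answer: -528*I/5 ≈ -105.6*I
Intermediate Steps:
k = -6
B(W) = √2*√W (B(W) = √(2*W) = √2*√W)
((-44/(-5))*B(-2))*k = ((-44/(-5))*(√2*√(-2)))*(-6) = ((-44*(-⅕))*(√2*(I*√2)))*(-6) = (44*(2*I)/5)*(-6) = (88*I/5)*(-6) = -528*I/5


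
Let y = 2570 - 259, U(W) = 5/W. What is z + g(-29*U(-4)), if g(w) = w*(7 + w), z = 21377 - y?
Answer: 330141/16 ≈ 20634.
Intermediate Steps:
y = 2311
z = 19066 (z = 21377 - 1*2311 = 21377 - 2311 = 19066)
z + g(-29*U(-4)) = 19066 + (-145/(-4))*(7 - 145/(-4)) = 19066 + (-145*(-1)/4)*(7 - 145*(-1)/4) = 19066 + (-29*(-5/4))*(7 - 29*(-5/4)) = 19066 + 145*(7 + 145/4)/4 = 19066 + (145/4)*(173/4) = 19066 + 25085/16 = 330141/16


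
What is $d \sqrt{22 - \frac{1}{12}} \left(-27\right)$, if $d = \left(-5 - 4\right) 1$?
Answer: $\frac{81 \sqrt{789}}{2} \approx 1137.6$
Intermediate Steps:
$d = -9$ ($d = \left(-9\right) 1 = -9$)
$d \sqrt{22 - \frac{1}{12}} \left(-27\right) = - 9 \sqrt{22 - \frac{1}{12}} \left(-27\right) = - 9 \sqrt{\frac{263}{12}} \left(-27\right) = - 9 \frac{\sqrt{789}}{6} \left(-27\right) = - \frac{3 \sqrt{789}}{2} \left(-27\right) = \frac{81 \sqrt{789}}{2}$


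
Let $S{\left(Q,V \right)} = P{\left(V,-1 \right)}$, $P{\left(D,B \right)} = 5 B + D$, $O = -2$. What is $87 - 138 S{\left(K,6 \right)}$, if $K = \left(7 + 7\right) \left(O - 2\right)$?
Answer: $-51$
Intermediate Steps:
$K = -56$ ($K = \left(7 + 7\right) \left(-2 - 2\right) = 14 \left(-4\right) = -56$)
$P{\left(D,B \right)} = D + 5 B$
$S{\left(Q,V \right)} = -5 + V$ ($S{\left(Q,V \right)} = V + 5 \left(-1\right) = V - 5 = -5 + V$)
$87 - 138 S{\left(K,6 \right)} = 87 - 138 \left(-5 + 6\right) = 87 - 138 = -51$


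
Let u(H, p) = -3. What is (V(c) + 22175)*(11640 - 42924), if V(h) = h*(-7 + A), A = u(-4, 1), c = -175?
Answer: -748469700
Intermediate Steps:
A = -3
V(h) = -10*h (V(h) = h*(-7 - 3) = h*(-10) = -10*h)
(V(c) + 22175)*(11640 - 42924) = (-10*(-175) + 22175)*(11640 - 42924) = (1750 + 22175)*(-31284) = 23925*(-31284) = -748469700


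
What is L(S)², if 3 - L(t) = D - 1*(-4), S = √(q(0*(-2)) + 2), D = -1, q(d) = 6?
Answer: 0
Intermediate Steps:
S = 2*√2 (S = √(6 + 2) = √8 = 2*√2 ≈ 2.8284)
L(t) = 0 (L(t) = 3 - (-1 - 1*(-4)) = 3 - (-1 + 4) = 3 - 1*3 = 3 - 3 = 0)
L(S)² = 0² = 0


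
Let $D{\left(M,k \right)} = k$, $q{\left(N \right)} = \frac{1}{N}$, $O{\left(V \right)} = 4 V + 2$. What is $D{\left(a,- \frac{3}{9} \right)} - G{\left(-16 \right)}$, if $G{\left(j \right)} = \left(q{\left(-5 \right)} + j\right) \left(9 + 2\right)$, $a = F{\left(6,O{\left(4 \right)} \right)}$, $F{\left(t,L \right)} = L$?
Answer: $\frac{2668}{15} \approx 177.87$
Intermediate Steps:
$O{\left(V \right)} = 2 + 4 V$
$a = 18$ ($a = 2 + 4 \cdot 4 = 2 + 16 = 18$)
$G{\left(j \right)} = - \frac{11}{5} + 11 j$ ($G{\left(j \right)} = \left(\frac{1}{-5} + j\right) \left(9 + 2\right) = \left(- \frac{1}{5} + j\right) 11 = - \frac{11}{5} + 11 j$)
$D{\left(a,- \frac{3}{9} \right)} - G{\left(-16 \right)} = - \frac{3}{9} - \left(- \frac{11}{5} + 11 \left(-16\right)\right) = \left(-3\right) \frac{1}{9} - \left(- \frac{11}{5} - 176\right) = - \frac{1}{3} - - \frac{891}{5} = - \frac{1}{3} + \frac{891}{5} = \frac{2668}{15}$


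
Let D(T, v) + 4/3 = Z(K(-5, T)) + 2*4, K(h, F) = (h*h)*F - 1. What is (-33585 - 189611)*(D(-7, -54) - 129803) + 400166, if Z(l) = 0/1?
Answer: 86911267742/3 ≈ 2.8970e+10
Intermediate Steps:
K(h, F) = -1 + F*h² (K(h, F) = h²*F - 1 = F*h² - 1 = -1 + F*h²)
Z(l) = 0 (Z(l) = 0*1 = 0)
D(T, v) = 20/3 (D(T, v) = -4/3 + (0 + 2*4) = -4/3 + (0 + 8) = -4/3 + 8 = 20/3)
(-33585 - 189611)*(D(-7, -54) - 129803) + 400166 = (-33585 - 189611)*(20/3 - 129803) + 400166 = -223196*(-389389/3) + 400166 = 86910067244/3 + 400166 = 86911267742/3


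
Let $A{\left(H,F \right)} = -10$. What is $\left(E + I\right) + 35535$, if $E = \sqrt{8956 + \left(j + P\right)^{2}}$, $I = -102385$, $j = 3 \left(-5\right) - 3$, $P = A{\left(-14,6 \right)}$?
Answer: $-66850 + 2 \sqrt{2435} \approx -66751.0$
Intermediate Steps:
$P = -10$
$j = -18$ ($j = -15 - 3 = -18$)
$E = 2 \sqrt{2435}$ ($E = \sqrt{8956 + \left(-18 - 10\right)^{2}} = \sqrt{8956 + \left(-28\right)^{2}} = \sqrt{8956 + 784} = \sqrt{9740} = 2 \sqrt{2435} \approx 98.691$)
$\left(E + I\right) + 35535 = \left(2 \sqrt{2435} - 102385\right) + 35535 = \left(-102385 + 2 \sqrt{2435}\right) + 35535 = -66850 + 2 \sqrt{2435}$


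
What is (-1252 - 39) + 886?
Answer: -405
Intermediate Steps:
(-1252 - 39) + 886 = -1291 + 886 = -405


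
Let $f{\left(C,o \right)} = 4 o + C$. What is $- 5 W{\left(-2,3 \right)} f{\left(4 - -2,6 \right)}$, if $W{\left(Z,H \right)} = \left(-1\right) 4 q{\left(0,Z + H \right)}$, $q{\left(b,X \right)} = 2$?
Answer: $1200$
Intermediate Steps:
$f{\left(C,o \right)} = C + 4 o$
$W{\left(Z,H \right)} = -8$ ($W{\left(Z,H \right)} = \left(-1\right) 4 \cdot 2 = \left(-4\right) 2 = -8$)
$- 5 W{\left(-2,3 \right)} f{\left(4 - -2,6 \right)} = \left(-5\right) \left(-8\right) \left(\left(4 - -2\right) + 4 \cdot 6\right) = 40 \left(\left(4 + 2\right) + 24\right) = 40 \left(6 + 24\right) = 40 \cdot 30 = 1200$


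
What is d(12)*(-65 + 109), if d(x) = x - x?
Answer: 0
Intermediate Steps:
d(x) = 0
d(12)*(-65 + 109) = 0*(-65 + 109) = 0*44 = 0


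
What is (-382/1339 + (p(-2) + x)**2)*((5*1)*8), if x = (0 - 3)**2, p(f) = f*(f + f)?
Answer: 15463560/1339 ≈ 11549.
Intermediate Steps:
p(f) = 2*f**2 (p(f) = f*(2*f) = 2*f**2)
x = 9 (x = (-3)**2 = 9)
(-382/1339 + (p(-2) + x)**2)*((5*1)*8) = (-382/1339 + (2*(-2)**2 + 9)**2)*((5*1)*8) = (-382*1/1339 + (2*4 + 9)**2)*(5*8) = (-382/1339 + (8 + 9)**2)*40 = (-382/1339 + 17**2)*40 = (-382/1339 + 289)*40 = (386589/1339)*40 = 15463560/1339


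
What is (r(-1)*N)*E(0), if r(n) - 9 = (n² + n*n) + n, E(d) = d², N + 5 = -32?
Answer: 0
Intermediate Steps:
N = -37 (N = -5 - 32 = -37)
r(n) = 9 + n + 2*n² (r(n) = 9 + ((n² + n*n) + n) = 9 + ((n² + n²) + n) = 9 + (2*n² + n) = 9 + (n + 2*n²) = 9 + n + 2*n²)
(r(-1)*N)*E(0) = ((9 - 1 + 2*(-1)²)*(-37))*0² = ((9 - 1 + 2*1)*(-37))*0 = ((9 - 1 + 2)*(-37))*0 = (10*(-37))*0 = -370*0 = 0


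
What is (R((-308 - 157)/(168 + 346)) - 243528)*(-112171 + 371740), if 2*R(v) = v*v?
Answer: -33400827764006319/528392 ≈ -6.3212e+10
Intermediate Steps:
R(v) = v²/2 (R(v) = (v*v)/2 = v²/2)
(R((-308 - 157)/(168 + 346)) - 243528)*(-112171 + 371740) = (((-308 - 157)/(168 + 346))²/2 - 243528)*(-112171 + 371740) = ((-465/514)²/2 - 243528)*259569 = ((½)*(216225/264196) - 243528)*259569 = (216225/528392 - 243528)*259569 = -128678030751/528392*259569 = -33400827764006319/528392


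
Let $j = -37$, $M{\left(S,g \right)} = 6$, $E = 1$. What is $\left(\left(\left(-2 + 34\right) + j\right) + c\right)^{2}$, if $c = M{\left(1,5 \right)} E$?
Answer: $1$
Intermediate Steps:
$c = 6$ ($c = 6 \cdot 1 = 6$)
$\left(\left(\left(-2 + 34\right) + j\right) + c\right)^{2} = \left(\left(\left(-2 + 34\right) - 37\right) + 6\right)^{2} = \left(\left(32 - 37\right) + 6\right)^{2} = \left(-5 + 6\right)^{2} = 1^{2} = 1$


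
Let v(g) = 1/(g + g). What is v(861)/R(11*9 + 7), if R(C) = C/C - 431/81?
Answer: -27/200900 ≈ -0.00013440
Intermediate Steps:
v(g) = 1/(2*g)
R(C) = -350/81 (R(C) = 1 - 431*1/81 = 1 - 431/81 = -350/81)
v(861)/R(11*9 + 7) = ((½)/861)/(-350/81) = ((½)*(1/861))*(-81/350) = (1/1722)*(-81/350) = -27/200900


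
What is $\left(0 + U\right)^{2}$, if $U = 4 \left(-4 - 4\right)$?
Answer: $1024$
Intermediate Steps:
$U = -32$ ($U = 4 \left(-8\right) = -32$)
$\left(0 + U\right)^{2} = \left(0 - 32\right)^{2} = \left(-32\right)^{2} = 1024$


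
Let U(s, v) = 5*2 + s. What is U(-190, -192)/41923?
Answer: -180/41923 ≈ -0.0042936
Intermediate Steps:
U(s, v) = 10 + s
U(-190, -192)/41923 = (10 - 190)/41923 = -180*1/41923 = -180/41923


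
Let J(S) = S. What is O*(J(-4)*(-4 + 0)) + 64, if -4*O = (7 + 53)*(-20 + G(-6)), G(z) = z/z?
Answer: 4624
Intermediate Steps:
G(z) = 1
O = 285 (O = -(7 + 53)*(-20 + 1)/4 = -15*(-19) = -1/4*(-1140) = 285)
O*(J(-4)*(-4 + 0)) + 64 = 285*(-4*(-4 + 0)) + 64 = 285*(-4*(-4)) + 64 = 285*16 + 64 = 4560 + 64 = 4624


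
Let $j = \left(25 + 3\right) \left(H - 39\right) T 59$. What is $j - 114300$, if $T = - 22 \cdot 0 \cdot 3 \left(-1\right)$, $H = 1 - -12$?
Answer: $-114300$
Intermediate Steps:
$H = 13$ ($H = 1 + 12 = 13$)
$T = 0$ ($T = - 22 \cdot 0 \left(-3\right) = \left(-22\right) 0 = 0$)
$j = 0$ ($j = \left(25 + 3\right) \left(13 - 39\right) 0 \cdot 59 = 28 \left(-26\right) 0 \cdot 59 = \left(-728\right) 0 \cdot 59 = 0 \cdot 59 = 0$)
$j - 114300 = 0 - 114300 = -114300$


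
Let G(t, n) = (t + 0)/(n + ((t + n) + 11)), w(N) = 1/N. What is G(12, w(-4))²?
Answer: 64/225 ≈ 0.28444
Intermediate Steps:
G(t, n) = t/(11 + t + 2*n) (G(t, n) = t/(n + ((n + t) + 11)) = t/(n + (11 + n + t)) = t/(11 + t + 2*n))
G(12, w(-4))² = (12/(11 + 12 + 2/(-4)))² = (12/(11 + 12 + 2*(-¼)))² = (12/(11 + 12 - ½))² = (12/(45/2))² = (12*(2/45))² = (8/15)² = 64/225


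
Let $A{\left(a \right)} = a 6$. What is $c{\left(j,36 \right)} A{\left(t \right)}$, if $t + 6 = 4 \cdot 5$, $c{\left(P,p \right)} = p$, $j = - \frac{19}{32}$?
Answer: $3024$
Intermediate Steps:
$j = - \frac{19}{32}$ ($j = \left(-19\right) \frac{1}{32} = - \frac{19}{32} \approx -0.59375$)
$t = 14$ ($t = -6 + 4 \cdot 5 = -6 + 20 = 14$)
$A{\left(a \right)} = 6 a$
$c{\left(j,36 \right)} A{\left(t \right)} = 36 \cdot 6 \cdot 14 = 36 \cdot 84 = 3024$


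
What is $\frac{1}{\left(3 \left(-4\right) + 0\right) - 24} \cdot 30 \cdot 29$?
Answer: $- \frac{145}{6} \approx -24.167$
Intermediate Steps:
$\frac{1}{\left(3 \left(-4\right) + 0\right) - 24} \cdot 30 \cdot 29 = \frac{1}{\left(-12 + 0\right) - 24} \cdot 30 \cdot 29 = \frac{1}{-12 - 24} \cdot 30 \cdot 29 = \frac{1}{-36} \cdot 30 \cdot 29 = \left(- \frac{1}{36}\right) 30 \cdot 29 = \left(- \frac{5}{6}\right) 29 = - \frac{145}{6}$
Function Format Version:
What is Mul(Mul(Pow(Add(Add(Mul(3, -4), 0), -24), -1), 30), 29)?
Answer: Rational(-145, 6) ≈ -24.167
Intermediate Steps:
Mul(Mul(Pow(Add(Add(Mul(3, -4), 0), -24), -1), 30), 29) = Mul(Mul(Pow(Add(Add(-12, 0), -24), -1), 30), 29) = Mul(Mul(Pow(Add(-12, -24), -1), 30), 29) = Mul(Mul(Pow(-36, -1), 30), 29) = Mul(Mul(Rational(-1, 36), 30), 29) = Mul(Rational(-5, 6), 29) = Rational(-145, 6)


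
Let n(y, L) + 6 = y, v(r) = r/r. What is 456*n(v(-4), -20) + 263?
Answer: -2017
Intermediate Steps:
v(r) = 1
n(y, L) = -6 + y
456*n(v(-4), -20) + 263 = 456*(-6 + 1) + 263 = 456*(-5) + 263 = -2280 + 263 = -2017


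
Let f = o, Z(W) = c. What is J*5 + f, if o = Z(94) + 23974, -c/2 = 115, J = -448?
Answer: 21504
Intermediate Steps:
c = -230 (c = -2*115 = -230)
Z(W) = -230
o = 23744 (o = -230 + 23974 = 23744)
f = 23744
J*5 + f = -448*5 + 23744 = -2240 + 23744 = 21504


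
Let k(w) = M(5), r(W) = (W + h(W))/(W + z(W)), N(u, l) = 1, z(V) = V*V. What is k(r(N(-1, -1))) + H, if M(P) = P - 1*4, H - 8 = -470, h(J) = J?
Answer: -461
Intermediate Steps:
z(V) = V**2
H = -462 (H = 8 - 470 = -462)
M(P) = -4 + P (M(P) = P - 4 = -4 + P)
r(W) = 2*W/(W + W**2) (r(W) = (W + W)/(W + W**2) = (2*W)/(W + W**2) = 2*W/(W + W**2))
k(w) = 1 (k(w) = -4 + 5 = 1)
k(r(N(-1, -1))) + H = 1 - 462 = -461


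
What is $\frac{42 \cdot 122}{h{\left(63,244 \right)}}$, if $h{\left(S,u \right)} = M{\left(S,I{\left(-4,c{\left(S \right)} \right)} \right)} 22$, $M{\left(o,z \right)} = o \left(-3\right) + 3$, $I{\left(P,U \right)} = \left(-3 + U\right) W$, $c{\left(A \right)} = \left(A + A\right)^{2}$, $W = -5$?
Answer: $- \frac{427}{341} \approx -1.2522$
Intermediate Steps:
$c{\left(A \right)} = 4 A^{2}$ ($c{\left(A \right)} = \left(2 A\right)^{2} = 4 A^{2}$)
$I{\left(P,U \right)} = 15 - 5 U$ ($I{\left(P,U \right)} = \left(-3 + U\right) \left(-5\right) = 15 - 5 U$)
$M{\left(o,z \right)} = 3 - 3 o$ ($M{\left(o,z \right)} = - 3 o + 3 = 3 - 3 o$)
$h{\left(S,u \right)} = 66 - 66 S$ ($h{\left(S,u \right)} = \left(3 - 3 S\right) 22 = 66 - 66 S$)
$\frac{42 \cdot 122}{h{\left(63,244 \right)}} = \frac{42 \cdot 122}{66 - 4158} = \frac{5124}{66 - 4158} = \frac{5124}{-4092} = 5124 \left(- \frac{1}{4092}\right) = - \frac{427}{341}$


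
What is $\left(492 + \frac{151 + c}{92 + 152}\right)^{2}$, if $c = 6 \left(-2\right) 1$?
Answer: $\frac{14444914969}{59536} \approx 2.4263 \cdot 10^{5}$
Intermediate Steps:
$c = -12$ ($c = \left(-12\right) 1 = -12$)
$\left(492 + \frac{151 + c}{92 + 152}\right)^{2} = \left(492 + \frac{151 - 12}{92 + 152}\right)^{2} = \left(492 + \frac{139}{244}\right)^{2} = \left(\frac{120187}{244}\right)^{2} = \frac{14444914969}{59536}$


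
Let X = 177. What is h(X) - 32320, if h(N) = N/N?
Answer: -32319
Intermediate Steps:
h(N) = 1
h(X) - 32320 = 1 - 32320 = -32319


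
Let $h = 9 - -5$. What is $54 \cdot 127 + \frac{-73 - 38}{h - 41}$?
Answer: $\frac{61759}{9} \approx 6862.1$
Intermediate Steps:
$h = 14$ ($h = 9 + 5 = 14$)
$54 \cdot 127 + \frac{-73 - 38}{h - 41} = 54 \cdot 127 + \frac{-73 - 38}{14 - 41} = 6858 - \frac{111}{-27} = 6858 - - \frac{37}{9} = 6858 + \frac{37}{9} = \frac{61759}{9}$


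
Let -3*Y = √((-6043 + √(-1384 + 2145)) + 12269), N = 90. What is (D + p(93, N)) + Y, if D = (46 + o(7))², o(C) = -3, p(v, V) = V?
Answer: 1939 - √(6226 + √761)/3 ≈ 1912.6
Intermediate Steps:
D = 1849 (D = (46 - 3)² = 43² = 1849)
Y = -√(6226 + √761)/3 (Y = -√((-6043 + √(-1384 + 2145)) + 12269)/3 = -√((-6043 + √761) + 12269)/3 = -√(6226 + √761)/3 ≈ -26.360)
(D + p(93, N)) + Y = (1849 + 90) - √(6226 + √761)/3 = 1939 - √(6226 + √761)/3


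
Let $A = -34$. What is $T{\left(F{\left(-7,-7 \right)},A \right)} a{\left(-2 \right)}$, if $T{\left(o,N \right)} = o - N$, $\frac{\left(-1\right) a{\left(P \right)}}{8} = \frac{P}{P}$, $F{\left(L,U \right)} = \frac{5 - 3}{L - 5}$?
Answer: $- \frac{812}{3} \approx -270.67$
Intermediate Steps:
$F{\left(L,U \right)} = \frac{2}{-5 + L}$
$a{\left(P \right)} = -8$ ($a{\left(P \right)} = - 8 \frac{P}{P} = \left(-8\right) 1 = -8$)
$T{\left(F{\left(-7,-7 \right)},A \right)} a{\left(-2 \right)} = \left(\frac{2}{-5 - 7} - -34\right) \left(-8\right) = \left(\frac{2}{-12} + 34\right) \left(-8\right) = \left(2 \left(- \frac{1}{12}\right) + 34\right) \left(-8\right) = \left(- \frac{1}{6} + 34\right) \left(-8\right) = \frac{203}{6} \left(-8\right) = - \frac{812}{3}$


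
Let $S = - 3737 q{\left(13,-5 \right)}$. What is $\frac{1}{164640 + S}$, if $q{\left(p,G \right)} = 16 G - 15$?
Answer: $\frac{1}{519655} \approx 1.9244 \cdot 10^{-6}$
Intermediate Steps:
$q{\left(p,G \right)} = -15 + 16 G$
$S = 355015$ ($S = - 3737 \left(-15 + 16 \left(-5\right)\right) = - 3737 \left(-15 - 80\right) = \left(-3737\right) \left(-95\right) = 355015$)
$\frac{1}{164640 + S} = \frac{1}{164640 + 355015} = \frac{1}{519655}$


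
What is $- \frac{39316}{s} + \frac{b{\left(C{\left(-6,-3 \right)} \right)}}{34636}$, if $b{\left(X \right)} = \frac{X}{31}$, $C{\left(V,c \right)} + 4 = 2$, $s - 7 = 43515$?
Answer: $- \frac{10553576325}{11682566938} \approx -0.90336$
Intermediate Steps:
$s = 43522$ ($s = 7 + 43515 = 43522$)
$C{\left(V,c \right)} = -2$ ($C{\left(V,c \right)} = -4 + 2 = -2$)
$b{\left(X \right)} = \frac{X}{31}$ ($b{\left(X \right)} = X \frac{1}{31} = \frac{X}{31}$)
$- \frac{39316}{s} + \frac{b{\left(C{\left(-6,-3 \right)} \right)}}{34636} = - \frac{39316}{43522} + \frac{\frac{1}{31} \left(-2\right)}{34636} = \left(-39316\right) \frac{1}{43522} - \frac{1}{536858} = - \frac{19658}{21761} - \frac{1}{536858} = - \frac{10553576325}{11682566938}$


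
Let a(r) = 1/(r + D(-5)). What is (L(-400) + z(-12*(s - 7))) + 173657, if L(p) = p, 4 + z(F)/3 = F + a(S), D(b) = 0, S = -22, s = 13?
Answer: 3806635/22 ≈ 1.7303e+5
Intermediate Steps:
a(r) = 1/r (a(r) = 1/(r + 0) = 1/r)
z(F) = -267/22 + 3*F (z(F) = -12 + 3*(F + 1/(-22)) = -12 + 3*(F - 1/22) = -12 + 3*(-1/22 + F) = -12 + (-3/22 + 3*F) = -267/22 + 3*F)
(L(-400) + z(-12*(s - 7))) + 173657 = (-400 + (-267/22 + 3*(-12*(13 - 7)))) + 173657 = (-400 + (-267/22 + 3*(-12*6))) + 173657 = (-400 + (-267/22 + 3*(-72))) + 173657 = (-400 + (-267/22 - 216)) + 173657 = (-400 - 5019/22) + 173657 = -13819/22 + 173657 = 3806635/22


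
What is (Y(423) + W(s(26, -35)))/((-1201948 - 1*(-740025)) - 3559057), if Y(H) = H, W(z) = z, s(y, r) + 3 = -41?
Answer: -379/4020980 ≈ -9.4256e-5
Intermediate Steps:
s(y, r) = -44 (s(y, r) = -3 - 41 = -44)
(Y(423) + W(s(26, -35)))/((-1201948 - 1*(-740025)) - 3559057) = (423 - 44)/((-1201948 - 1*(-740025)) - 3559057) = 379/((-1201948 + 740025) - 3559057) = 379/(-461923 - 3559057) = 379/(-4020980) = 379*(-1/4020980) = -379/4020980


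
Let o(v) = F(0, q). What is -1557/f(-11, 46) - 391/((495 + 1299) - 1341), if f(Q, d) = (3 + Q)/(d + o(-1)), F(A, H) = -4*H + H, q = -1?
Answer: 34557601/3624 ≈ 9535.8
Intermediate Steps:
F(A, H) = -3*H
o(v) = 3 (o(v) = -3*(-1) = 3)
f(Q, d) = (3 + Q)/(3 + d) (f(Q, d) = (3 + Q)/(d + 3) = (3 + Q)/(3 + d))
-1557/f(-11, 46) - 391/((495 + 1299) - 1341) = -1557*(3 + 46)/(3 - 11) - 391/((495 + 1299) - 1341) = -1557/(-8/49) - 391/(1794 - 1341) = -1557/((1/49)*(-8)) - 391/453 = -1557/(-8/49) - 391*1/453 = -1557*(-49/8) - 391/453 = 76293/8 - 391/453 = 34557601/3624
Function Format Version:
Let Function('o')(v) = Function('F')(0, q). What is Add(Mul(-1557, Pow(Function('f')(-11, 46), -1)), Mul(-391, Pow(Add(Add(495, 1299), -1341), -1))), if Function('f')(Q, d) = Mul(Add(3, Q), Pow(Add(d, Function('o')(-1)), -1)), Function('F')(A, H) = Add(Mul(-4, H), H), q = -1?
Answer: Rational(34557601, 3624) ≈ 9535.8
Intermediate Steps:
Function('F')(A, H) = Mul(-3, H)
Function('o')(v) = 3 (Function('o')(v) = Mul(-3, -1) = 3)
Function('f')(Q, d) = Mul(Pow(Add(3, d), -1), Add(3, Q)) (Function('f')(Q, d) = Mul(Add(3, Q), Pow(Add(d, 3), -1)) = Mul(Add(3, Q), Pow(Add(3, d), -1)) = Mul(Pow(Add(3, d), -1), Add(3, Q)))
Add(Mul(-1557, Pow(Function('f')(-11, 46), -1)), Mul(-391, Pow(Add(Add(495, 1299), -1341), -1))) = Add(Mul(-1557, Pow(Mul(Pow(Add(3, 46), -1), Add(3, -11)), -1)), Mul(-391, Pow(Add(Add(495, 1299), -1341), -1))) = Add(Mul(-1557, Pow(Mul(Pow(49, -1), -8), -1)), Mul(-391, Pow(Add(1794, -1341), -1))) = Add(Mul(-1557, Pow(Mul(Rational(1, 49), -8), -1)), Mul(-391, Pow(453, -1))) = Add(Mul(-1557, Pow(Rational(-8, 49), -1)), Mul(-391, Rational(1, 453))) = Add(Mul(-1557, Rational(-49, 8)), Rational(-391, 453)) = Add(Rational(76293, 8), Rational(-391, 453)) = Rational(34557601, 3624)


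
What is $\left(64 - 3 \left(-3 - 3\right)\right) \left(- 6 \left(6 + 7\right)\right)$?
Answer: $-6396$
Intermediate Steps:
$\left(64 - 3 \left(-3 - 3\right)\right) \left(- 6 \left(6 + 7\right)\right) = \left(64 - -18\right) \left(\left(-6\right) 13\right) = \left(64 + 18\right) \left(-78\right) = 82 \left(-78\right) = -6396$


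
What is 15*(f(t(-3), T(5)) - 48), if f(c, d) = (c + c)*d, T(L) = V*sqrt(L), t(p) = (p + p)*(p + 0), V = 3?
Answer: -720 + 1620*sqrt(5) ≈ 2902.4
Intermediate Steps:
t(p) = 2*p**2 (t(p) = (2*p)*p = 2*p**2)
T(L) = 3*sqrt(L)
f(c, d) = 2*c*d (f(c, d) = (2*c)*d = 2*c*d)
15*(f(t(-3), T(5)) - 48) = 15*(2*(2*(-3)**2)*(3*sqrt(5)) - 48) = 15*(2*(2*9)*(3*sqrt(5)) - 48) = 15*(2*18*(3*sqrt(5)) - 48) = 15*(108*sqrt(5) - 48) = 15*(-48 + 108*sqrt(5)) = -720 + 1620*sqrt(5)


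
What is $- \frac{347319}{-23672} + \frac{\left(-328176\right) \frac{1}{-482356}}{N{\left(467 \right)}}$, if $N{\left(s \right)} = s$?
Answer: $\frac{19561233511665}{1333090171336} \approx 14.674$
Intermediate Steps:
$- \frac{347319}{-23672} + \frac{\left(-328176\right) \frac{1}{-482356}}{N{\left(467 \right)}} = - \frac{347319}{-23672} + \frac{\left(-328176\right) \frac{1}{-482356}}{467} = \left(-347319\right) \left(- \frac{1}{23672}\right) + \left(-328176\right) \left(- \frac{1}{482356}\right) \frac{1}{467} = \frac{347319}{23672} + \frac{82044}{120589} \cdot \frac{1}{467} = \frac{347319}{23672} + \frac{82044}{56315063} = \frac{19561233511665}{1333090171336}$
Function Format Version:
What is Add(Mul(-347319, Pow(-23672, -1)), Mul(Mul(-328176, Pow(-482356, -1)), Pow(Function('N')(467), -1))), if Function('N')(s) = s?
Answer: Rational(19561233511665, 1333090171336) ≈ 14.674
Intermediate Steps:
Add(Mul(-347319, Pow(-23672, -1)), Mul(Mul(-328176, Pow(-482356, -1)), Pow(Function('N')(467), -1))) = Add(Mul(-347319, Pow(-23672, -1)), Mul(Mul(-328176, Pow(-482356, -1)), Pow(467, -1))) = Add(Mul(-347319, Rational(-1, 23672)), Mul(Mul(-328176, Rational(-1, 482356)), Rational(1, 467))) = Add(Rational(347319, 23672), Mul(Rational(82044, 120589), Rational(1, 467))) = Add(Rational(347319, 23672), Rational(82044, 56315063)) = Rational(19561233511665, 1333090171336)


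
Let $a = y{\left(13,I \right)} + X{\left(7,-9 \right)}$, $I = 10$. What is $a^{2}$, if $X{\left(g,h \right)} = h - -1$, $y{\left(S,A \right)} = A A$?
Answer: $8464$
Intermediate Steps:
$y{\left(S,A \right)} = A^{2}$
$X{\left(g,h \right)} = 1 + h$ ($X{\left(g,h \right)} = h + 1 = 1 + h$)
$a = 92$ ($a = 10^{2} + \left(1 - 9\right) = 100 - 8 = 92$)
$a^{2} = 92^{2} = 8464$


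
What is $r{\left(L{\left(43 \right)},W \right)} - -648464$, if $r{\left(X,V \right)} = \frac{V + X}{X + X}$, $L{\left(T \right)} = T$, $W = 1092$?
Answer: $\frac{55769039}{86} \approx 6.4848 \cdot 10^{5}$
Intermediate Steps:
$r{\left(X,V \right)} = \frac{V + X}{2 X}$
$r{\left(L{\left(43 \right)},W \right)} - -648464 = \frac{1092 + 43}{2 \cdot 43} - -648464 = \frac{1}{2} \cdot \frac{1}{43} \cdot 1135 + 648464 = \frac{1135}{86} + 648464 = \frac{55769039}{86}$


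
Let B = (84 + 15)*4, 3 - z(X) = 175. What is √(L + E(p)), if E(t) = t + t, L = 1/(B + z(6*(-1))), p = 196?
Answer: √1229326/56 ≈ 19.799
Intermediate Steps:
z(X) = -172 (z(X) = 3 - 1*175 = 3 - 175 = -172)
B = 396 (B = 99*4 = 396)
L = 1/224 (L = 1/(396 - 172) = 1/224 ≈ 0.0044643)
E(t) = 2*t
√(L + E(p)) = √(1/224 + 2*196) = √(1/224 + 392) = √(87809/224) = √1229326/56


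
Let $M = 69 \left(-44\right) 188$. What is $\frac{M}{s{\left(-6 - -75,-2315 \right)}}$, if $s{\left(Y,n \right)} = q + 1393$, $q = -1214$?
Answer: $- \frac{570768}{179} \approx -3188.6$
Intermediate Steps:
$s{\left(Y,n \right)} = 179$ ($s{\left(Y,n \right)} = -1214 + 1393 = 179$)
$M = -570768$ ($M = \left(-3036\right) 188 = -570768$)
$\frac{M}{s{\left(-6 - -75,-2315 \right)}} = - \frac{570768}{179}$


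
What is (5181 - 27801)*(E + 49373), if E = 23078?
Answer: -1638841620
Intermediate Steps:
(5181 - 27801)*(E + 49373) = (5181 - 27801)*(23078 + 49373) = -22620*72451 = -1638841620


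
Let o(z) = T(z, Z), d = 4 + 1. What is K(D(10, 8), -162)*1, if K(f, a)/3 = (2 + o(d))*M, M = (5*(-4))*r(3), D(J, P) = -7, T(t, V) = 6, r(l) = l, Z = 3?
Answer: -1440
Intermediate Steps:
d = 5
M = -60 (M = (5*(-4))*3 = -20*3 = -60)
o(z) = 6
K(f, a) = -1440 (K(f, a) = 3*((2 + 6)*(-60)) = 3*(8*(-60)) = 3*(-480) = -1440)
K(D(10, 8), -162)*1 = -1440*1 = -1440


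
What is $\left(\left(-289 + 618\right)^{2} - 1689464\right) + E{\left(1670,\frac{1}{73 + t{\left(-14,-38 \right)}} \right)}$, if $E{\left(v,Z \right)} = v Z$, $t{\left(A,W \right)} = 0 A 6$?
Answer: $- \frac{115427609}{73} \approx -1.5812 \cdot 10^{6}$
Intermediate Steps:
$t{\left(A,W \right)} = 0$ ($t{\left(A,W \right)} = 0 \cdot 6 = 0$)
$E{\left(v,Z \right)} = Z v$
$\left(\left(-289 + 618\right)^{2} - 1689464\right) + E{\left(1670,\frac{1}{73 + t{\left(-14,-38 \right)}} \right)} = \left(\left(-289 + 618\right)^{2} - 1689464\right) + \frac{1}{73 + 0} \cdot 1670 = \left(329^{2} - 1689464\right) + \frac{1}{73} \cdot 1670 = \left(108241 - 1689464\right) + \frac{1}{73} \cdot 1670 = -1581223 + \frac{1670}{73} = - \frac{115427609}{73}$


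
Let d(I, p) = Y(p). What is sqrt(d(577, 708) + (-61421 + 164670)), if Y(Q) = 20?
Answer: sqrt(103269) ≈ 321.35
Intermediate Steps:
d(I, p) = 20
sqrt(d(577, 708) + (-61421 + 164670)) = sqrt(20 + (-61421 + 164670)) = sqrt(20 + 103249) = sqrt(103269)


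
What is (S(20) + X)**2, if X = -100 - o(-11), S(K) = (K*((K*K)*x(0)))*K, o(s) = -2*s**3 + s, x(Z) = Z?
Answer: 7568001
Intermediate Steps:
o(s) = s - 2*s**3
S(K) = 0 (S(K) = (K*((K*K)*0))*K = (K*(K**2*0))*K = (K*0)*K = 0*K = 0)
X = -2751 (X = -100 - (-11 - 2*(-11)**3) = -100 - (-11 - 2*(-1331)) = -100 - (-11 + 2662) = -100 - 1*2651 = -100 - 2651 = -2751)
(S(20) + X)**2 = (0 - 2751)**2 = (-2751)**2 = 7568001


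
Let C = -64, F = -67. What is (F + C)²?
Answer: 17161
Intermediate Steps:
(F + C)² = (-67 - 64)² = (-131)² = 17161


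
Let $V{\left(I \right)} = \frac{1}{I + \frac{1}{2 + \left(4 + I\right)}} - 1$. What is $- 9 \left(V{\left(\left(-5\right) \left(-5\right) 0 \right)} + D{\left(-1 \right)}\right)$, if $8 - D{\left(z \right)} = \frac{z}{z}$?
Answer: $-108$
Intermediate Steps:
$V{\left(I \right)} = -1 + \frac{1}{I + \frac{1}{6 + I}}$ ($V{\left(I \right)} = \frac{1}{I + \frac{1}{6 + I}} + \left(-4 + 3\right) = \frac{1}{I + \frac{1}{6 + I}} - 1 = -1 + \frac{1}{I + \frac{1}{6 + I}}$)
$D{\left(z \right)} = 7$ ($D{\left(z \right)} = 8 - \frac{z}{z} = 8 - 1 = 7$)
$- 9 \left(V{\left(\left(-5\right) \left(-5\right) 0 \right)} + D{\left(-1 \right)}\right) = - 9 \left(\frac{5 - \left(\left(-5\right) \left(-5\right) 0\right)^{2} - 5 \left(-5\right) \left(-5\right) 0}{1 + \left(\left(-5\right) \left(-5\right) 0\right)^{2} + 6 \left(-5\right) \left(-5\right) 0} + 7\right) = - 9 \left(\frac{5 - \left(25 \cdot 0\right)^{2} - 5 \cdot 25 \cdot 0}{1 + \left(25 \cdot 0\right)^{2} + 6 \cdot 25 \cdot 0} + 7\right) = - 9 \left(\frac{5 - 0^{2} - 0}{1 + 0^{2} + 6 \cdot 0} + 7\right) = - 9 \left(\frac{5 - 0 + 0}{1 + 0 + 0} + 7\right) = - 9 \left(\frac{5 + 0 + 0}{1} + 7\right) = - 9 \left(1 \cdot 5 + 7\right) = - 9 \left(5 + 7\right) = \left(-9\right) 12 = -108$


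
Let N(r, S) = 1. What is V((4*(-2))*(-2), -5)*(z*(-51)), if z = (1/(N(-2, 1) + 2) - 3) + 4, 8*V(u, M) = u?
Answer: -136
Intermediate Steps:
V(u, M) = u/8
z = 4/3 (z = (1/(1 + 2) - 3) + 4 = (1/3 - 3) + 4 = -8/3 + 4 = 4/3 ≈ 1.3333)
V((4*(-2))*(-2), -5)*(z*(-51)) = (((4*(-2))*(-2))/8)*((4/3)*(-51)) = ((-8*(-2))/8)*(-68) = ((1/8)*16)*(-68) = 2*(-68) = -136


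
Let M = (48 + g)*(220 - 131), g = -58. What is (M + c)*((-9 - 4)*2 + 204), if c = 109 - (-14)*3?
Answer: -131542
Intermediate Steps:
M = -890 (M = (48 - 58)*(220 - 131) = -10*89 = -890)
c = 151 (c = 109 - 1*(-42) = 109 + 42 = 151)
(M + c)*((-9 - 4)*2 + 204) = (-890 + 151)*((-9 - 4)*2 + 204) = -739*(-13*2 + 204) = -739*(-26 + 204) = -739*178 = -131542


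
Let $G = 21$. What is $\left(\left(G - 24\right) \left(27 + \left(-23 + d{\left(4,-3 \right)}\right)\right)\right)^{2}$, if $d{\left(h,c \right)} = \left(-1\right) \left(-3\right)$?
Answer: $441$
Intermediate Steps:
$d{\left(h,c \right)} = 3$
$\left(\left(G - 24\right) \left(27 + \left(-23 + d{\left(4,-3 \right)}\right)\right)\right)^{2} = \left(\left(21 - 24\right) \left(27 + \left(-23 + 3\right)\right)\right)^{2} = \left(- 3 \left(27 - 20\right)\right)^{2} = \left(\left(-3\right) 7\right)^{2} = \left(-21\right)^{2} = 441$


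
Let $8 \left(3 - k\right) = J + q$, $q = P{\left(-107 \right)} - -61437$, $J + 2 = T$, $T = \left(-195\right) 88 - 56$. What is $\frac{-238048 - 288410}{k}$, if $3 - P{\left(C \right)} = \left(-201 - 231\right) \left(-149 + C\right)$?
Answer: $- \frac{2105832}{33197} \approx -63.434$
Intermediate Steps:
$P{\left(C \right)} = -64365 + 432 C$ ($P{\left(C \right)} = 3 - \left(-201 - 231\right) \left(-149 + C\right) = 3 - - 432 \left(-149 + C\right) = 3 - \left(64368 - 432 C\right) = 3 + \left(-64368 + 432 C\right) = -64365 + 432 C$)
$T = -17216$ ($T = -17160 - 56 = -17216$)
$J = -17218$ ($J = -2 - 17216 = -17218$)
$q = -49152$ ($q = \left(-64365 + 432 \left(-107\right)\right) - -61437 = \left(-64365 - 46224\right) + 61437 = -110589 + 61437 = -49152$)
$k = \frac{33197}{4}$ ($k = 3 - \frac{-17218 - 49152}{8} = 3 - - \frac{33185}{4} = 3 + \frac{33185}{4} = \frac{33197}{4} \approx 8299.3$)
$\frac{-238048 - 288410}{k} = \frac{-238048 - 288410}{\frac{33197}{4}} = \left(-526458\right) \frac{4}{33197} = - \frac{2105832}{33197}$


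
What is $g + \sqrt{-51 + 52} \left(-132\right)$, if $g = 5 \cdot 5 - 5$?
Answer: $-112$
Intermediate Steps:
$g = 20$ ($g = 25 - 5 = 20$)
$g + \sqrt{-51 + 52} \left(-132\right) = 20 + \sqrt{-51 + 52} \left(-132\right) = 20 + \sqrt{1} \left(-132\right) = 20 + 1 \left(-132\right) = 20 - 132 = -112$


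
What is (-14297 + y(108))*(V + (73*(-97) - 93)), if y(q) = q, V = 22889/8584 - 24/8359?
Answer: 7301228125472701/71753656 ≈ 1.0175e+8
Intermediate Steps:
V = 191123135/71753656 (V = 22889*(1/8584) - 24*1/8359 = 22889/8584 - 24/8359 = 191123135/71753656 ≈ 2.6636)
(-14297 + y(108))*(V + (73*(-97) - 93)) = (-14297 + 108)*(191123135/71753656 + (73*(-97) - 93)) = -14189*(191123135/71753656 + (-7081 - 93)) = -14189*(191123135/71753656 - 7174) = -14189*(-514569605009/71753656) = 7301228125472701/71753656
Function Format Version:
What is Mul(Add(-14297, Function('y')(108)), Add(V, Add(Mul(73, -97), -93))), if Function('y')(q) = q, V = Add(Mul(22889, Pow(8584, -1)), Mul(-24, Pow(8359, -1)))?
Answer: Rational(7301228125472701, 71753656) ≈ 1.0175e+8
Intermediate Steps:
V = Rational(191123135, 71753656) (V = Add(Mul(22889, Rational(1, 8584)), Mul(-24, Rational(1, 8359))) = Add(Rational(22889, 8584), Rational(-24, 8359)) = Rational(191123135, 71753656) ≈ 2.6636)
Mul(Add(-14297, Function('y')(108)), Add(V, Add(Mul(73, -97), -93))) = Mul(Add(-14297, 108), Add(Rational(191123135, 71753656), Add(Mul(73, -97), -93))) = Mul(-14189, Add(Rational(191123135, 71753656), Add(-7081, -93))) = Mul(-14189, Add(Rational(191123135, 71753656), -7174)) = Mul(-14189, Rational(-514569605009, 71753656)) = Rational(7301228125472701, 71753656)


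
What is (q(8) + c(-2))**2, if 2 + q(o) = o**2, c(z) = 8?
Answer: 4900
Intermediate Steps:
q(o) = -2 + o**2
(q(8) + c(-2))**2 = ((-2 + 8**2) + 8)**2 = ((-2 + 64) + 8)**2 = (62 + 8)**2 = 70**2 = 4900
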